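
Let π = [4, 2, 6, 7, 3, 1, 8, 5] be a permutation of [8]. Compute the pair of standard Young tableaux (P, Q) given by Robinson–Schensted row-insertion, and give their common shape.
P = [1, 3, 5, 8] / [2, 6, 7] / [4];  Q = [1, 3, 4, 7] / [2, 5, 8] / [6];  common shape = (4, 3, 1)

Row-insert the values π_1, π_2, … into P one at a time, bumping the leftmost entry strictly greater than the inserted value down to the next row. The recording tableau Q records, in position (i, j), the step at which that cell was added to P.
  Insert 4 (step 1): P = [4];  Q = [1]
  Insert 2 (step 2): P = [2] / [4];  Q = [1] / [2]
  Insert 6 (step 3): P = [2, 6] / [4];  Q = [1, 3] / [2]
  Insert 7 (step 4): P = [2, 6, 7] / [4];  Q = [1, 3, 4] / [2]
  Insert 3 (step 5): P = [2, 3, 7] / [4, 6];  Q = [1, 3, 4] / [2, 5]
  Insert 1 (step 6): P = [1, 3, 7] / [2, 6] / [4];  Q = [1, 3, 4] / [2, 5] / [6]
  Insert 8 (step 7): P = [1, 3, 7, 8] / [2, 6] / [4];  Q = [1, 3, 4, 7] / [2, 5] / [6]
  Insert 5 (step 8): P = [1, 3, 5, 8] / [2, 6, 7] / [4];  Q = [1, 3, 4, 7] / [2, 5, 8] / [6]
Final shape: (4, 3, 1).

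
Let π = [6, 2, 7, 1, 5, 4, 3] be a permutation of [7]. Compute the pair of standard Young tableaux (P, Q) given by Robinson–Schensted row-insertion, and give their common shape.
P = [1, 3] / [2, 4] / [5, 7] / [6];  Q = [1, 3] / [2, 5] / [4, 6] / [7];  common shape = (2, 2, 2, 1)

Row-insert the values π_1, π_2, … into P one at a time, bumping the leftmost entry strictly greater than the inserted value down to the next row. The recording tableau Q records, in position (i, j), the step at which that cell was added to P.
  Insert 6 (step 1): P = [6];  Q = [1]
  Insert 2 (step 2): P = [2] / [6];  Q = [1] / [2]
  Insert 7 (step 3): P = [2, 7] / [6];  Q = [1, 3] / [2]
  Insert 1 (step 4): P = [1, 7] / [2] / [6];  Q = [1, 3] / [2] / [4]
  Insert 5 (step 5): P = [1, 5] / [2, 7] / [6];  Q = [1, 3] / [2, 5] / [4]
  Insert 4 (step 6): P = [1, 4] / [2, 5] / [6, 7];  Q = [1, 3] / [2, 5] / [4, 6]
  Insert 3 (step 7): P = [1, 3] / [2, 4] / [5, 7] / [6];  Q = [1, 3] / [2, 5] / [4, 6] / [7]
Final shape: (2, 2, 2, 1).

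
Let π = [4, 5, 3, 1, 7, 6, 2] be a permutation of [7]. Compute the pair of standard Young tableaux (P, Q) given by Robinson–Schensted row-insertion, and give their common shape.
P = [1, 2, 6] / [3, 5] / [4, 7];  Q = [1, 2, 5] / [3, 6] / [4, 7];  common shape = (3, 2, 2)

Row-insert the values π_1, π_2, … into P one at a time, bumping the leftmost entry strictly greater than the inserted value down to the next row. The recording tableau Q records, in position (i, j), the step at which that cell was added to P.
  Insert 4 (step 1): P = [4];  Q = [1]
  Insert 5 (step 2): P = [4, 5];  Q = [1, 2]
  Insert 3 (step 3): P = [3, 5] / [4];  Q = [1, 2] / [3]
  Insert 1 (step 4): P = [1, 5] / [3] / [4];  Q = [1, 2] / [3] / [4]
  Insert 7 (step 5): P = [1, 5, 7] / [3] / [4];  Q = [1, 2, 5] / [3] / [4]
  Insert 6 (step 6): P = [1, 5, 6] / [3, 7] / [4];  Q = [1, 2, 5] / [3, 6] / [4]
  Insert 2 (step 7): P = [1, 2, 6] / [3, 5] / [4, 7];  Q = [1, 2, 5] / [3, 6] / [4, 7]
Final shape: (3, 2, 2).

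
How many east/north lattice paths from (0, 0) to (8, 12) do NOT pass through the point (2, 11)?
Number of paths = 125424

Total paths from (0, 0) to (8, 12): C(20, 8) = 125970. Paths through (2, 11): (paths (0, 0) → (2, 11)) × (paths (2, 11) → (8, 12)) = C(13, 2) · C(7, 6) = 78 · 7 = 546. Avoidance count = 125970 − 546 = 125424.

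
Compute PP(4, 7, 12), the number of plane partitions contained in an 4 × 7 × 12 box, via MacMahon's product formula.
PP(4, 7, 12) = 2241344526426720

Evaluate the triple product over i = 1..4, j = 1..7, k = 1..12. The factors are (2/1) · (3/2) · (4/3) · (5/4) · (6/5) · (7/6) · (8/7) · (9/8) · … (336 factors total). The numerators and denominators telescope so the product is an integer; carrying out the multiplication exactly gives PP(4, 7, 12) = 2241344526426720.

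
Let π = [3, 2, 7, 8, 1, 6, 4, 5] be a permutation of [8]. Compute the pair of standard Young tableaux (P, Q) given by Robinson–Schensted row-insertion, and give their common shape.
P = [1, 4, 5] / [2, 6, 8] / [3, 7];  Q = [1, 3, 4] / [2, 6, 8] / [5, 7];  common shape = (3, 3, 2)

Row-insert the values π_1, π_2, … into P one at a time, bumping the leftmost entry strictly greater than the inserted value down to the next row. The recording tableau Q records, in position (i, j), the step at which that cell was added to P.
  Insert 3 (step 1): P = [3];  Q = [1]
  Insert 2 (step 2): P = [2] / [3];  Q = [1] / [2]
  Insert 7 (step 3): P = [2, 7] / [3];  Q = [1, 3] / [2]
  Insert 8 (step 4): P = [2, 7, 8] / [3];  Q = [1, 3, 4] / [2]
  Insert 1 (step 5): P = [1, 7, 8] / [2] / [3];  Q = [1, 3, 4] / [2] / [5]
  Insert 6 (step 6): P = [1, 6, 8] / [2, 7] / [3];  Q = [1, 3, 4] / [2, 6] / [5]
  Insert 4 (step 7): P = [1, 4, 8] / [2, 6] / [3, 7];  Q = [1, 3, 4] / [2, 6] / [5, 7]
  Insert 5 (step 8): P = [1, 4, 5] / [2, 6, 8] / [3, 7];  Q = [1, 3, 4] / [2, 6, 8] / [5, 7]
Final shape: (3, 3, 2).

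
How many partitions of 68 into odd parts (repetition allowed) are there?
p_odd(68) = 24576

Enumerate partitions using only odd parts via the recurrence o(n, m) = o(n, m−2) + o(n−m, m) over odd m, starting from the largest odd part ≤ n. This gives p_odd(68) = 24576. (Euler's theorem: equals the count of distinct-part partitions.)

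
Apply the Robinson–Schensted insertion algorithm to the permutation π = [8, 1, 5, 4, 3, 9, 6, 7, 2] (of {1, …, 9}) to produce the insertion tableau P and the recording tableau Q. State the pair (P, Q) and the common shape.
P = [1, 2, 6, 7] / [3, 9] / [4] / [5] / [8];  Q = [1, 3, 6, 8] / [2, 7] / [4] / [5] / [9];  common shape = (4, 2, 1, 1, 1)

Row-insert the values π_1, π_2, … into P one at a time, bumping the leftmost entry strictly greater than the inserted value down to the next row. The recording tableau Q records, in position (i, j), the step at which that cell was added to P.
  Insert 8 (step 1): P = [8];  Q = [1]
  Insert 1 (step 2): P = [1] / [8];  Q = [1] / [2]
  Insert 5 (step 3): P = [1, 5] / [8];  Q = [1, 3] / [2]
  Insert 4 (step 4): P = [1, 4] / [5] / [8];  Q = [1, 3] / [2] / [4]
  Insert 3 (step 5): P = [1, 3] / [4] / [5] / [8];  Q = [1, 3] / [2] / [4] / [5]
  Insert 9 (step 6): P = [1, 3, 9] / [4] / [5] / [8];  Q = [1, 3, 6] / [2] / [4] / [5]
  Insert 6 (step 7): P = [1, 3, 6] / [4, 9] / [5] / [8];  Q = [1, 3, 6] / [2, 7] / [4] / [5]
  Insert 7 (step 8): P = [1, 3, 6, 7] / [4, 9] / [5] / [8];  Q = [1, 3, 6, 8] / [2, 7] / [4] / [5]
  Insert 2 (step 9): P = [1, 2, 6, 7] / [3, 9] / [4] / [5] / [8];  Q = [1, 3, 6, 8] / [2, 7] / [4] / [5] / [9]
Final shape: (4, 2, 1, 1, 1).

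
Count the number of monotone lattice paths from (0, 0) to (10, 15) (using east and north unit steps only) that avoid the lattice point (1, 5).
Number of paths = 2714492

Total paths from (0, 0) to (10, 15): C(25, 10) = 3268760. Paths through (1, 5): (paths (0, 0) → (1, 5)) × (paths (1, 5) → (10, 15)) = C(6, 1) · C(19, 9) = 6 · 92378 = 554268. Avoidance count = 3268760 − 554268 = 2714492.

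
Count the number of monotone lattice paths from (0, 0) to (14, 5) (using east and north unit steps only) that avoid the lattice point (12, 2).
Number of paths = 10718

Total paths from (0, 0) to (14, 5): C(19, 14) = 11628. Paths through (12, 2): (paths (0, 0) → (12, 2)) × (paths (12, 2) → (14, 5)) = C(14, 12) · C(5, 2) = 91 · 10 = 910. Avoidance count = 11628 − 910 = 10718.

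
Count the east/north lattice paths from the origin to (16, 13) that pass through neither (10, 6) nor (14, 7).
Number of paths = 51987467

Inclusion–exclusion. Total paths: C(29, 16) = 67863915. Through P₁: C(16, 10)·C(13, 6) = 13741728. Through P₂: C(21, 14)·C(8, 2) = 3255840. Since P₁ is strictly southwest of P₂, a monotone path through both must visit P₁ then P₂; paths through both = C(16, 10)·C(5, 4)·C(8, 2) = 1121120. Avoid both = 67863915 − 13741728 − 3255840 + 1121120 = 51987467.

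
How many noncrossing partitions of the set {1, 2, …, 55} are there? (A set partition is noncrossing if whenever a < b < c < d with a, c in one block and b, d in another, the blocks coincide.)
C_55 = 1759414616608818870992479875972

These noncrossing partitions are counted by the Catalan number C_n = (1/(n + 1)) · C(2n, n). For n = 55: C_55 = (1/56) · C(110, 55) = 98527218530093856775578873054432/56 = 1759414616608818870992479875972.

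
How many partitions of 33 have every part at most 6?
p(33, parts ≤ 6) = 1729

Use the recurrence p(n, m) = p(n, m−1) + p(n−m, m): either the largest part is < m (count p(n, m−1)) or the largest part is exactly m (remove one copy of m, count p(n−m, m)). With p(0, ·) = 1 this gives p(33, parts ≤ 6) = 1729. (By conjugating Young diagrams, this also counts partitions of 33 into at most 6 parts.)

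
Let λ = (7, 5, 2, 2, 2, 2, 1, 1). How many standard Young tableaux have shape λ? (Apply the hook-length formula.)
# SYT of shape (7, 5, 2, 2, 2, 2, 1, 1) = 1428499800

Hook-length formula: f^λ = n! / Π hook(c), product over all cells c of the Young diagram. For λ = (7, 5, 2, 2, 2, 2, 1, 1), n = 22 boxes. Hook lengths by row (left-to-right, top-to-bottom): [14, 11, 6, 5, 4, 2, 1]; [11, 8, 3, 2, 1]; [7, 4]; [6, 3]; [5, 2]; [4, 1]; [2]; [1]. Product of hooks = 786839961600. So f^λ = 22! / 786839961600 = 1124000727777607680000 / 786839961600 = 1428499800.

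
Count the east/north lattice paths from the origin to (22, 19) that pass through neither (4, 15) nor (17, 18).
Number of paths = 217421934720

Inclusion–exclusion. Total paths: C(41, 22) = 244662670200. Through P₁: C(19, 4)·C(22, 18) = 28352940. Through P₂: C(35, 17)·C(6, 5) = 27225405900. Since P₁ is strictly southwest of P₂, a monotone path through both must visit P₁ then P₂; paths through both = C(19, 4)·C(16, 13)·C(6, 5) = 13023360. Avoid both = 244662670200 − 28352940 − 27225405900 + 13023360 = 217421934720.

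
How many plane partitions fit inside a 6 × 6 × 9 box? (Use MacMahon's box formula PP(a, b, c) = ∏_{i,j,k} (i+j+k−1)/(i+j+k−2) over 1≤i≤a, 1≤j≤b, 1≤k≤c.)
PP(6, 6, 9) = 6062460972064640

Evaluate the triple product over i = 1..6, j = 1..6, k = 1..9. The factors are (2/1) · (3/2) · (4/3) · (5/4) · (6/5) · (7/6) · (8/7) · (9/8) · … (324 factors total). The numerators and denominators telescope so the product is an integer; carrying out the multiplication exactly gives PP(6, 6, 9) = 6062460972064640.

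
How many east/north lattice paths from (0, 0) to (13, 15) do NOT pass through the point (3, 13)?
Number of paths = 37405200

Total paths from (0, 0) to (13, 15): C(28, 13) = 37442160. Paths through (3, 13): (paths (0, 0) → (3, 13)) × (paths (3, 13) → (13, 15)) = C(16, 3) · C(12, 10) = 560 · 66 = 36960. Avoidance count = 37442160 − 36960 = 37405200.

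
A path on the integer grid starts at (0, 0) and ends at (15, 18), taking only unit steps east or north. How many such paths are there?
Number of paths = 1037158320

A monotone lattice path from (0, 0) to (15, 18) consists of 15 east steps and 18 north steps in some order, so it is determined by which 15 of the 33 steps are east. The count is C(33, 15) = 1037158320.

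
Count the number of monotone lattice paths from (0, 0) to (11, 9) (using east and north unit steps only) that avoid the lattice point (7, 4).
Number of paths = 126380

Total paths from (0, 0) to (11, 9): C(20, 11) = 167960. Paths through (7, 4): (paths (0, 0) → (7, 4)) × (paths (7, 4) → (11, 9)) = C(11, 7) · C(9, 4) = 330 · 126 = 41580. Avoidance count = 167960 − 41580 = 126380.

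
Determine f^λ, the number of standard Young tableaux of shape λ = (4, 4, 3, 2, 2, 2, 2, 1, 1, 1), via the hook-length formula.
# SYT of shape (4, 4, 3, 2, 2, 2, 2, 1, 1, 1) = 287260050

Hook-length formula: f^λ = n! / Π hook(c), product over all cells c of the Young diagram. For λ = (4, 4, 3, 2, 2, 2, 2, 1, 1, 1), n = 22 boxes. Hook lengths by row (left-to-right, top-to-bottom): [13, 9, 4, 2]; [12, 8, 3, 1]; [10, 6, 1]; [8, 4]; [7, 3]; [6, 2]; [5, 1]; [3]; [2]; [1]. Product of hooks = 3912833433600. So f^λ = 22! / 3912833433600 = 1124000727777607680000 / 3912833433600 = 287260050.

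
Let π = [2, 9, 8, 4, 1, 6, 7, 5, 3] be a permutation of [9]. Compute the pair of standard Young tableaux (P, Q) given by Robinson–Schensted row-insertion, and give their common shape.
P = [1, 3, 5, 7] / [2, 4] / [6] / [8] / [9];  Q = [1, 2, 6, 7] / [3, 8] / [4] / [5] / [9];  common shape = (4, 2, 1, 1, 1)

Row-insert the values π_1, π_2, … into P one at a time, bumping the leftmost entry strictly greater than the inserted value down to the next row. The recording tableau Q records, in position (i, j), the step at which that cell was added to P.
  Insert 2 (step 1): P = [2];  Q = [1]
  Insert 9 (step 2): P = [2, 9];  Q = [1, 2]
  Insert 8 (step 3): P = [2, 8] / [9];  Q = [1, 2] / [3]
  Insert 4 (step 4): P = [2, 4] / [8] / [9];  Q = [1, 2] / [3] / [4]
  Insert 1 (step 5): P = [1, 4] / [2] / [8] / [9];  Q = [1, 2] / [3] / [4] / [5]
  Insert 6 (step 6): P = [1, 4, 6] / [2] / [8] / [9];  Q = [1, 2, 6] / [3] / [4] / [5]
  Insert 7 (step 7): P = [1, 4, 6, 7] / [2] / [8] / [9];  Q = [1, 2, 6, 7] / [3] / [4] / [5]
  Insert 5 (step 8): P = [1, 4, 5, 7] / [2, 6] / [8] / [9];  Q = [1, 2, 6, 7] / [3, 8] / [4] / [5]
  Insert 3 (step 9): P = [1, 3, 5, 7] / [2, 4] / [6] / [8] / [9];  Q = [1, 2, 6, 7] / [3, 8] / [4] / [5] / [9]
Final shape: (4, 2, 1, 1, 1).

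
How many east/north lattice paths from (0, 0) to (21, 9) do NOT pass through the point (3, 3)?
Number of paths = 11615230

Total paths from (0, 0) to (21, 9): C(30, 21) = 14307150. Paths through (3, 3): (paths (0, 0) → (3, 3)) × (paths (3, 3) → (21, 9)) = C(6, 3) · C(24, 18) = 20 · 134596 = 2691920. Avoidance count = 14307150 − 2691920 = 11615230.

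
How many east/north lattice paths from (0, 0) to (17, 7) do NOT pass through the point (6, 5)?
Number of paths = 310068

Total paths from (0, 0) to (17, 7): C(24, 17) = 346104. Paths through (6, 5): (paths (0, 0) → (6, 5)) × (paths (6, 5) → (17, 7)) = C(11, 6) · C(13, 11) = 462 · 78 = 36036. Avoidance count = 346104 − 36036 = 310068.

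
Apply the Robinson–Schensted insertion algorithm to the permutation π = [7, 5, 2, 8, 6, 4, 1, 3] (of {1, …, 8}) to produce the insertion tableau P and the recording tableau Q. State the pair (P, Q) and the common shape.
P = [1, 3] / [2, 4] / [5, 6] / [7, 8];  Q = [1, 4] / [2, 5] / [3, 6] / [7, 8];  common shape = (2, 2, 2, 2)

Row-insert the values π_1, π_2, … into P one at a time, bumping the leftmost entry strictly greater than the inserted value down to the next row. The recording tableau Q records, in position (i, j), the step at which that cell was added to P.
  Insert 7 (step 1): P = [7];  Q = [1]
  Insert 5 (step 2): P = [5] / [7];  Q = [1] / [2]
  Insert 2 (step 3): P = [2] / [5] / [7];  Q = [1] / [2] / [3]
  Insert 8 (step 4): P = [2, 8] / [5] / [7];  Q = [1, 4] / [2] / [3]
  Insert 6 (step 5): P = [2, 6] / [5, 8] / [7];  Q = [1, 4] / [2, 5] / [3]
  Insert 4 (step 6): P = [2, 4] / [5, 6] / [7, 8];  Q = [1, 4] / [2, 5] / [3, 6]
  Insert 1 (step 7): P = [1, 4] / [2, 6] / [5, 8] / [7];  Q = [1, 4] / [2, 5] / [3, 6] / [7]
  Insert 3 (step 8): P = [1, 3] / [2, 4] / [5, 6] / [7, 8];  Q = [1, 4] / [2, 5] / [3, 6] / [7, 8]
Final shape: (2, 2, 2, 2).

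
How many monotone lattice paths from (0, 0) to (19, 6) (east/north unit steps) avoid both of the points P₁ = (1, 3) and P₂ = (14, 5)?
Number of paths = 104532

Inclusion–exclusion. Total paths: C(25, 19) = 177100. Through P₁: C(4, 1)·C(21, 18) = 5320. Through P₂: C(19, 14)·C(6, 5) = 69768. Since P₁ is strictly southwest of P₂, a monotone path through both must visit P₁ then P₂; paths through both = C(4, 1)·C(15, 13)·C(6, 5) = 2520. Avoid both = 177100 − 5320 − 69768 + 2520 = 104532.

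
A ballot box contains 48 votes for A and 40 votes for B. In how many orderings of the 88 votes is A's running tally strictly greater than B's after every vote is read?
Strict-lead orderings = 1664779550392500506336610

Total orderings of the 88 votes with 48 for A: C(88, 48) = 18312575054317505569702710. By the Bertrand ballot formula (Cycle Lemma / reflection principle), the number of orderings in which A is strictly ahead of B throughout is (p − q)/(p + q) · C(p + q, p) = (48 − 40)/(48 + 40) · 18312575054317505569702710 = 1664779550392500506336610.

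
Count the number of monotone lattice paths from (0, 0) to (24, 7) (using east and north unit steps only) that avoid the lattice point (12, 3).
Number of paths = 1801475

Total paths from (0, 0) to (24, 7): C(31, 24) = 2629575. Paths through (12, 3): (paths (0, 0) → (12, 3)) × (paths (12, 3) → (24, 7)) = C(15, 12) · C(16, 12) = 455 · 1820 = 828100. Avoidance count = 2629575 − 828100 = 1801475.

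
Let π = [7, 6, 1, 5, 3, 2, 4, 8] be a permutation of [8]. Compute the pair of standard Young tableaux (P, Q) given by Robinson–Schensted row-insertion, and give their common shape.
P = [1, 2, 4, 8] / [3] / [5] / [6] / [7];  Q = [1, 4, 7, 8] / [2] / [3] / [5] / [6];  common shape = (4, 1, 1, 1, 1)

Row-insert the values π_1, π_2, … into P one at a time, bumping the leftmost entry strictly greater than the inserted value down to the next row. The recording tableau Q records, in position (i, j), the step at which that cell was added to P.
  Insert 7 (step 1): P = [7];  Q = [1]
  Insert 6 (step 2): P = [6] / [7];  Q = [1] / [2]
  Insert 1 (step 3): P = [1] / [6] / [7];  Q = [1] / [2] / [3]
  Insert 5 (step 4): P = [1, 5] / [6] / [7];  Q = [1, 4] / [2] / [3]
  Insert 3 (step 5): P = [1, 3] / [5] / [6] / [7];  Q = [1, 4] / [2] / [3] / [5]
  Insert 2 (step 6): P = [1, 2] / [3] / [5] / [6] / [7];  Q = [1, 4] / [2] / [3] / [5] / [6]
  Insert 4 (step 7): P = [1, 2, 4] / [3] / [5] / [6] / [7];  Q = [1, 4, 7] / [2] / [3] / [5] / [6]
  Insert 8 (step 8): P = [1, 2, 4, 8] / [3] / [5] / [6] / [7];  Q = [1, 4, 7, 8] / [2] / [3] / [5] / [6]
Final shape: (4, 1, 1, 1, 1).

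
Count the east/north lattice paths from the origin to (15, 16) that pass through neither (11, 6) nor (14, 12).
Number of paths = 245061239

Inclusion–exclusion. Total paths: C(31, 15) = 300540195. Through P₁: C(17, 11)·C(14, 4) = 12388376. Through P₂: C(26, 14)·C(5, 1) = 48288500. Since P₁ is strictly southwest of P₂, a monotone path through both must visit P₁ then P₂; paths through both = C(17, 11)·C(9, 3)·C(5, 1) = 5197920. Avoid both = 300540195 − 12388376 − 48288500 + 5197920 = 245061239.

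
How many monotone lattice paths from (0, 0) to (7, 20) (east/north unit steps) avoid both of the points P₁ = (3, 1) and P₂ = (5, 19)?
Number of paths = 727378

Inclusion–exclusion. Total paths: C(27, 7) = 888030. Through P₁: C(4, 3)·C(23, 4) = 35420. Through P₂: C(24, 5)·C(3, 2) = 127512. Since P₁ is strictly southwest of P₂, a monotone path through both must visit P₁ then P₂; paths through both = C(4, 3)·C(20, 2)·C(3, 2) = 2280. Avoid both = 888030 − 35420 − 127512 + 2280 = 727378.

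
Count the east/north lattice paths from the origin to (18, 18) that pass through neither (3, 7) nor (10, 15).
Number of paths = 7736063700

Inclusion–exclusion. Total paths: C(36, 18) = 9075135300. Through P₁: C(10, 3)·C(26, 15) = 927139200. Through P₂: C(25, 10)·C(11, 8) = 539345400. Since P₁ is strictly southwest of P₂, a monotone path through both must visit P₁ then P₂; paths through both = C(10, 3)·C(15, 7)·C(11, 8) = 127413000. Avoid both = 9075135300 − 927139200 − 539345400 + 127413000 = 7736063700.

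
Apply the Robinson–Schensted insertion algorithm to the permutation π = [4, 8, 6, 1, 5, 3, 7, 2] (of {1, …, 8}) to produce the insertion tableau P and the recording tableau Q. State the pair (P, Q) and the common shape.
P = [1, 2, 7] / [3, 5] / [4] / [6] / [8];  Q = [1, 2, 7] / [3, 5] / [4] / [6] / [8];  common shape = (3, 2, 1, 1, 1)

Row-insert the values π_1, π_2, … into P one at a time, bumping the leftmost entry strictly greater than the inserted value down to the next row. The recording tableau Q records, in position (i, j), the step at which that cell was added to P.
  Insert 4 (step 1): P = [4];  Q = [1]
  Insert 8 (step 2): P = [4, 8];  Q = [1, 2]
  Insert 6 (step 3): P = [4, 6] / [8];  Q = [1, 2] / [3]
  Insert 1 (step 4): P = [1, 6] / [4] / [8];  Q = [1, 2] / [3] / [4]
  Insert 5 (step 5): P = [1, 5] / [4, 6] / [8];  Q = [1, 2] / [3, 5] / [4]
  Insert 3 (step 6): P = [1, 3] / [4, 5] / [6] / [8];  Q = [1, 2] / [3, 5] / [4] / [6]
  Insert 7 (step 7): P = [1, 3, 7] / [4, 5] / [6] / [8];  Q = [1, 2, 7] / [3, 5] / [4] / [6]
  Insert 2 (step 8): P = [1, 2, 7] / [3, 5] / [4] / [6] / [8];  Q = [1, 2, 7] / [3, 5] / [4] / [6] / [8]
Final shape: (3, 2, 1, 1, 1).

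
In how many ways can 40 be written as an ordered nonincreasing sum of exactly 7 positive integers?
p(40, 7 parts) = 2738

Partitions of n into exactly k parts are in bijection with partitions of n − k into at most k parts (subtract 1 from each part). So p(40, exactly 7) = p(33, parts ≤ 7). Computing via the recurrence p(m, j) = p(m, j−1) + p(m−j, j) gives 2738.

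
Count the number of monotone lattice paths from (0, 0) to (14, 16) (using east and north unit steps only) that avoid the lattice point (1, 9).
Number of paths = 144647475

Total paths from (0, 0) to (14, 16): C(30, 14) = 145422675. Paths through (1, 9): (paths (0, 0) → (1, 9)) × (paths (1, 9) → (14, 16)) = C(10, 1) · C(20, 13) = 10 · 77520 = 775200. Avoidance count = 145422675 − 775200 = 144647475.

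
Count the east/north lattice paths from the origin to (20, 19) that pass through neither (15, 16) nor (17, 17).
Number of paths = 37773157140

Inclusion–exclusion. Total paths: C(39, 20) = 68923264410. Through P₁: C(31, 15)·C(8, 5) = 16830250920. Through P₂: C(34, 17)·C(5, 3) = 23336062200. Since P₁ is strictly southwest of P₂, a monotone path through both must visit P₁ then P₂; paths through both = C(31, 15)·C(3, 2)·C(5, 3) = 9016205850. Avoid both = 68923264410 − 16830250920 − 23336062200 + 9016205850 = 37773157140.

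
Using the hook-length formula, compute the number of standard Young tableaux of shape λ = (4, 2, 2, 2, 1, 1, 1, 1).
# SYT of shape (4, 2, 2, 2, 1, 1, 1, 1) = 13650

Hook-length formula: f^λ = n! / Π hook(c), product over all cells c of the Young diagram. For λ = (4, 2, 2, 2, 1, 1, 1, 1), n = 14 boxes. Hook lengths by row (left-to-right, top-to-bottom): [11, 6, 2, 1]; [8, 3]; [7, 2]; [6, 1]; [4]; [3]; [2]; [1]. Product of hooks = 6386688. So f^λ = 14! / 6386688 = 87178291200 / 6386688 = 13650.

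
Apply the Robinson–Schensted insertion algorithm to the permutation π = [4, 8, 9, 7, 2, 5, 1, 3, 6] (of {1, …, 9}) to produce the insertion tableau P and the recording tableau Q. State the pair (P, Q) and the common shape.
P = [1, 3, 6] / [2, 5, 9] / [4, 7] / [8];  Q = [1, 2, 3] / [4, 6, 9] / [5, 8] / [7];  common shape = (3, 3, 2, 1)

Row-insert the values π_1, π_2, … into P one at a time, bumping the leftmost entry strictly greater than the inserted value down to the next row. The recording tableau Q records, in position (i, j), the step at which that cell was added to P.
  Insert 4 (step 1): P = [4];  Q = [1]
  Insert 8 (step 2): P = [4, 8];  Q = [1, 2]
  Insert 9 (step 3): P = [4, 8, 9];  Q = [1, 2, 3]
  Insert 7 (step 4): P = [4, 7, 9] / [8];  Q = [1, 2, 3] / [4]
  Insert 2 (step 5): P = [2, 7, 9] / [4] / [8];  Q = [1, 2, 3] / [4] / [5]
  Insert 5 (step 6): P = [2, 5, 9] / [4, 7] / [8];  Q = [1, 2, 3] / [4, 6] / [5]
  Insert 1 (step 7): P = [1, 5, 9] / [2, 7] / [4] / [8];  Q = [1, 2, 3] / [4, 6] / [5] / [7]
  Insert 3 (step 8): P = [1, 3, 9] / [2, 5] / [4, 7] / [8];  Q = [1, 2, 3] / [4, 6] / [5, 8] / [7]
  Insert 6 (step 9): P = [1, 3, 6] / [2, 5, 9] / [4, 7] / [8];  Q = [1, 2, 3] / [4, 6, 9] / [5, 8] / [7]
Final shape: (3, 3, 2, 1).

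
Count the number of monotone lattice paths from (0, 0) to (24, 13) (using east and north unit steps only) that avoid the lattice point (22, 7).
Number of paths = 3518765460

Total paths from (0, 0) to (24, 13): C(37, 24) = 3562467300. Paths through (22, 7): (paths (0, 0) → (22, 7)) × (paths (22, 7) → (24, 13)) = C(29, 22) · C(8, 2) = 1560780 · 28 = 43701840. Avoidance count = 3562467300 − 43701840 = 3518765460.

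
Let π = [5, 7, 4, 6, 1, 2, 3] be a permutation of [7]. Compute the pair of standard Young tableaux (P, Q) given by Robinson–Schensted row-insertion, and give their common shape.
P = [1, 2, 3] / [4, 6] / [5, 7];  Q = [1, 2, 7] / [3, 4] / [5, 6];  common shape = (3, 2, 2)

Row-insert the values π_1, π_2, … into P one at a time, bumping the leftmost entry strictly greater than the inserted value down to the next row. The recording tableau Q records, in position (i, j), the step at which that cell was added to P.
  Insert 5 (step 1): P = [5];  Q = [1]
  Insert 7 (step 2): P = [5, 7];  Q = [1, 2]
  Insert 4 (step 3): P = [4, 7] / [5];  Q = [1, 2] / [3]
  Insert 6 (step 4): P = [4, 6] / [5, 7];  Q = [1, 2] / [3, 4]
  Insert 1 (step 5): P = [1, 6] / [4, 7] / [5];  Q = [1, 2] / [3, 4] / [5]
  Insert 2 (step 6): P = [1, 2] / [4, 6] / [5, 7];  Q = [1, 2] / [3, 4] / [5, 6]
  Insert 3 (step 7): P = [1, 2, 3] / [4, 6] / [5, 7];  Q = [1, 2, 7] / [3, 4] / [5, 6]
Final shape: (3, 2, 2).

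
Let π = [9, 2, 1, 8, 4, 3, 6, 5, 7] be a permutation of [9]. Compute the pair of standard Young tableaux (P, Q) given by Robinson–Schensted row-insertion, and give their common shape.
P = [1, 3, 5, 7] / [2, 4, 6] / [8] / [9];  Q = [1, 4, 7, 9] / [2, 5, 8] / [3] / [6];  common shape = (4, 3, 1, 1)

Row-insert the values π_1, π_2, … into P one at a time, bumping the leftmost entry strictly greater than the inserted value down to the next row. The recording tableau Q records, in position (i, j), the step at which that cell was added to P.
  Insert 9 (step 1): P = [9];  Q = [1]
  Insert 2 (step 2): P = [2] / [9];  Q = [1] / [2]
  Insert 1 (step 3): P = [1] / [2] / [9];  Q = [1] / [2] / [3]
  Insert 8 (step 4): P = [1, 8] / [2] / [9];  Q = [1, 4] / [2] / [3]
  Insert 4 (step 5): P = [1, 4] / [2, 8] / [9];  Q = [1, 4] / [2, 5] / [3]
  Insert 3 (step 6): P = [1, 3] / [2, 4] / [8] / [9];  Q = [1, 4] / [2, 5] / [3] / [6]
  Insert 6 (step 7): P = [1, 3, 6] / [2, 4] / [8] / [9];  Q = [1, 4, 7] / [2, 5] / [3] / [6]
  Insert 5 (step 8): P = [1, 3, 5] / [2, 4, 6] / [8] / [9];  Q = [1, 4, 7] / [2, 5, 8] / [3] / [6]
  Insert 7 (step 9): P = [1, 3, 5, 7] / [2, 4, 6] / [8] / [9];  Q = [1, 4, 7, 9] / [2, 5, 8] / [3] / [6]
Final shape: (4, 3, 1, 1).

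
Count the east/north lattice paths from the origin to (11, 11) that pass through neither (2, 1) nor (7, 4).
Number of paths = 374838

Inclusion–exclusion. Total paths: C(22, 11) = 705432. Through P₁: C(3, 2)·C(19, 9) = 277134. Through P₂: C(11, 7)·C(11, 4) = 108900. Since P₁ is strictly southwest of P₂, a monotone path through both must visit P₁ then P₂; paths through both = C(3, 2)·C(8, 5)·C(11, 4) = 55440. Avoid both = 705432 − 277134 − 108900 + 55440 = 374838.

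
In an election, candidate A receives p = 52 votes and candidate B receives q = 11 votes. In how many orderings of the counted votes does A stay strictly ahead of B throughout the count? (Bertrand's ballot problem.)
Strict-lead orderings = 400752389361

Total orderings of the 63 votes with 52 for A: C(63, 52) = 615790256823. By the Bertrand ballot formula (Cycle Lemma / reflection principle), the number of orderings in which A is strictly ahead of B throughout is (p − q)/(p + q) · C(p + q, p) = (52 − 11)/(52 + 11) · 615790256823 = 400752389361.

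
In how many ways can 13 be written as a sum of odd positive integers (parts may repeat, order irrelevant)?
p_odd(13) = 18

Partitions of 13 using only odd parts 1, 3, 5, …: 13, 11+1+1, 9+3+1, 9+1+1+1+1, 7+5+1, 7+3+3, 7+3+1+1+1, 7+1+1+1+1+1+1, 5+5+3, 5+5+1+1+1, 5+3+3+1+1, 5+3+1+1+1+1+1, 5+1+1+1+1+1+1+1+1, 3+3+3+3+1, 3+3+3+1+1+1+1, 3+3+1+1+1+1+1+1+1, 3+1+1+1+1+1+1+1+1+1+1, 1+1+1+1+1+1+1+1+1+1+1+1+1. There are 18. (Euler: this equals q(13), the number of distinct-part partitions.)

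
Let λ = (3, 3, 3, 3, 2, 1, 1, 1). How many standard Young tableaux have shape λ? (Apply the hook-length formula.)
# SYT of shape (3, 3, 3, 3, 2, 1, 1, 1) = 272272

Hook-length formula: f^λ = n! / Π hook(c), product over all cells c of the Young diagram. For λ = (3, 3, 3, 3, 2, 1, 1, 1), n = 17 boxes. Hook lengths by row (left-to-right, top-to-bottom): [10, 6, 4]; [9, 5, 3]; [8, 4, 2]; [7, 3, 1]; [5, 1]; [3]; [2]; [1]. Product of hooks = 1306368000. So f^λ = 17! / 1306368000 = 355687428096000 / 1306368000 = 272272.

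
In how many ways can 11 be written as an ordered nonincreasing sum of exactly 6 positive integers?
p(11, 6 parts) = 7

Partitions of n into exactly k parts ↔ partitions of n − k into at most k parts (subtract 1 from each part). For n = 11, k = 6, the partitions are: 6+1+1+1+1+1, 5+2+1+1+1+1, 4+3+1+1+1+1, 4+2+2+1+1+1, 3+3+2+1+1+1, 3+2+2+2+1+1, 2+2+2+2+2+1. Count = 7.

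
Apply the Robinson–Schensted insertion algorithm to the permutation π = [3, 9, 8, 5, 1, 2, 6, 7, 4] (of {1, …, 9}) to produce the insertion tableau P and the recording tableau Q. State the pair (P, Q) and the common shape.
P = [1, 2, 4, 7] / [3, 5, 6] / [8] / [9];  Q = [1, 2, 7, 8] / [3, 6, 9] / [4] / [5];  common shape = (4, 3, 1, 1)

Row-insert the values π_1, π_2, … into P one at a time, bumping the leftmost entry strictly greater than the inserted value down to the next row. The recording tableau Q records, in position (i, j), the step at which that cell was added to P.
  Insert 3 (step 1): P = [3];  Q = [1]
  Insert 9 (step 2): P = [3, 9];  Q = [1, 2]
  Insert 8 (step 3): P = [3, 8] / [9];  Q = [1, 2] / [3]
  Insert 5 (step 4): P = [3, 5] / [8] / [9];  Q = [1, 2] / [3] / [4]
  Insert 1 (step 5): P = [1, 5] / [3] / [8] / [9];  Q = [1, 2] / [3] / [4] / [5]
  Insert 2 (step 6): P = [1, 2] / [3, 5] / [8] / [9];  Q = [1, 2] / [3, 6] / [4] / [5]
  Insert 6 (step 7): P = [1, 2, 6] / [3, 5] / [8] / [9];  Q = [1, 2, 7] / [3, 6] / [4] / [5]
  Insert 7 (step 8): P = [1, 2, 6, 7] / [3, 5] / [8] / [9];  Q = [1, 2, 7, 8] / [3, 6] / [4] / [5]
  Insert 4 (step 9): P = [1, 2, 4, 7] / [3, 5, 6] / [8] / [9];  Q = [1, 2, 7, 8] / [3, 6, 9] / [4] / [5]
Final shape: (4, 3, 1, 1).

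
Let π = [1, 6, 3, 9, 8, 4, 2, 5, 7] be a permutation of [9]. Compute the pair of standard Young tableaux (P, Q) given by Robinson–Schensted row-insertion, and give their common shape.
P = [1, 2, 4, 5, 7] / [3, 8] / [6] / [9];  Q = [1, 2, 4, 8, 9] / [3, 5] / [6] / [7];  common shape = (5, 2, 1, 1)

Row-insert the values π_1, π_2, … into P one at a time, bumping the leftmost entry strictly greater than the inserted value down to the next row. The recording tableau Q records, in position (i, j), the step at which that cell was added to P.
  Insert 1 (step 1): P = [1];  Q = [1]
  Insert 6 (step 2): P = [1, 6];  Q = [1, 2]
  Insert 3 (step 3): P = [1, 3] / [6];  Q = [1, 2] / [3]
  Insert 9 (step 4): P = [1, 3, 9] / [6];  Q = [1, 2, 4] / [3]
  Insert 8 (step 5): P = [1, 3, 8] / [6, 9];  Q = [1, 2, 4] / [3, 5]
  Insert 4 (step 6): P = [1, 3, 4] / [6, 8] / [9];  Q = [1, 2, 4] / [3, 5] / [6]
  Insert 2 (step 7): P = [1, 2, 4] / [3, 8] / [6] / [9];  Q = [1, 2, 4] / [3, 5] / [6] / [7]
  Insert 5 (step 8): P = [1, 2, 4, 5] / [3, 8] / [6] / [9];  Q = [1, 2, 4, 8] / [3, 5] / [6] / [7]
  Insert 7 (step 9): P = [1, 2, 4, 5, 7] / [3, 8] / [6] / [9];  Q = [1, 2, 4, 8, 9] / [3, 5] / [6] / [7]
Final shape: (5, 2, 1, 1).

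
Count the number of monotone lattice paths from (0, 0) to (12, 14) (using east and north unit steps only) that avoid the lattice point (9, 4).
Number of paths = 9453210

Total paths from (0, 0) to (12, 14): C(26, 12) = 9657700. Paths through (9, 4): (paths (0, 0) → (9, 4)) × (paths (9, 4) → (12, 14)) = C(13, 9) · C(13, 3) = 715 · 286 = 204490. Avoidance count = 9657700 − 204490 = 9453210.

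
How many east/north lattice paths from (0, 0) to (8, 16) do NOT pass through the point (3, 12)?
Number of paths = 678141

Total paths from (0, 0) to (8, 16): C(24, 8) = 735471. Paths through (3, 12): (paths (0, 0) → (3, 12)) × (paths (3, 12) → (8, 16)) = C(15, 3) · C(9, 5) = 455 · 126 = 57330. Avoidance count = 735471 − 57330 = 678141.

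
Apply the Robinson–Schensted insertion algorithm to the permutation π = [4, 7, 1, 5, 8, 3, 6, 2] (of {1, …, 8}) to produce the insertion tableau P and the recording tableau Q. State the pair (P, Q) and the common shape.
P = [1, 2, 6] / [3, 5, 8] / [4] / [7];  Q = [1, 2, 5] / [3, 4, 7] / [6] / [8];  common shape = (3, 3, 1, 1)

Row-insert the values π_1, π_2, … into P one at a time, bumping the leftmost entry strictly greater than the inserted value down to the next row. The recording tableau Q records, in position (i, j), the step at which that cell was added to P.
  Insert 4 (step 1): P = [4];  Q = [1]
  Insert 7 (step 2): P = [4, 7];  Q = [1, 2]
  Insert 1 (step 3): P = [1, 7] / [4];  Q = [1, 2] / [3]
  Insert 5 (step 4): P = [1, 5] / [4, 7];  Q = [1, 2] / [3, 4]
  Insert 8 (step 5): P = [1, 5, 8] / [4, 7];  Q = [1, 2, 5] / [3, 4]
  Insert 3 (step 6): P = [1, 3, 8] / [4, 5] / [7];  Q = [1, 2, 5] / [3, 4] / [6]
  Insert 6 (step 7): P = [1, 3, 6] / [4, 5, 8] / [7];  Q = [1, 2, 5] / [3, 4, 7] / [6]
  Insert 2 (step 8): P = [1, 2, 6] / [3, 5, 8] / [4] / [7];  Q = [1, 2, 5] / [3, 4, 7] / [6] / [8]
Final shape: (3, 3, 1, 1).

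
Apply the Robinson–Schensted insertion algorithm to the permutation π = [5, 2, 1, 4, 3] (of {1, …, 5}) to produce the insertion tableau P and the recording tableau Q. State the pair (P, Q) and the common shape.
P = [1, 3] / [2, 4] / [5];  Q = [1, 4] / [2, 5] / [3];  common shape = (2, 2, 1)

Row-insert the values π_1, π_2, … into P one at a time, bumping the leftmost entry strictly greater than the inserted value down to the next row. The recording tableau Q records, in position (i, j), the step at which that cell was added to P.
  Insert 5 (step 1): P = [5];  Q = [1]
  Insert 2 (step 2): P = [2] / [5];  Q = [1] / [2]
  Insert 1 (step 3): P = [1] / [2] / [5];  Q = [1] / [2] / [3]
  Insert 4 (step 4): P = [1, 4] / [2] / [5];  Q = [1, 4] / [2] / [3]
  Insert 3 (step 5): P = [1, 3] / [2, 4] / [5];  Q = [1, 4] / [2, 5] / [3]
Final shape: (2, 2, 1).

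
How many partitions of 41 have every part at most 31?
p(41, parts ≤ 31) = 44486

Use the recurrence p(n, m) = p(n, m−1) + p(n−m, m): either the largest part is < m (count p(n, m−1)) or the largest part is exactly m (remove one copy of m, count p(n−m, m)). With p(0, ·) = 1 this gives p(41, parts ≤ 31) = 44486. (By conjugating Young diagrams, this also counts partitions of 41 into at most 31 parts.)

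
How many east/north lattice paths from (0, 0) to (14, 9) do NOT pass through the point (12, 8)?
Number of paths = 439280

Total paths from (0, 0) to (14, 9): C(23, 14) = 817190. Paths through (12, 8): (paths (0, 0) → (12, 8)) × (paths (12, 8) → (14, 9)) = C(20, 12) · C(3, 2) = 125970 · 3 = 377910. Avoidance count = 817190 − 377910 = 439280.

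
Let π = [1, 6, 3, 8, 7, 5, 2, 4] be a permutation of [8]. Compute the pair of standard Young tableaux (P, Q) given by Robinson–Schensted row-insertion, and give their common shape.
P = [1, 2, 4] / [3, 5] / [6, 7] / [8];  Q = [1, 2, 4] / [3, 5] / [6, 8] / [7];  common shape = (3, 2, 2, 1)

Row-insert the values π_1, π_2, … into P one at a time, bumping the leftmost entry strictly greater than the inserted value down to the next row. The recording tableau Q records, in position (i, j), the step at which that cell was added to P.
  Insert 1 (step 1): P = [1];  Q = [1]
  Insert 6 (step 2): P = [1, 6];  Q = [1, 2]
  Insert 3 (step 3): P = [1, 3] / [6];  Q = [1, 2] / [3]
  Insert 8 (step 4): P = [1, 3, 8] / [6];  Q = [1, 2, 4] / [3]
  Insert 7 (step 5): P = [1, 3, 7] / [6, 8];  Q = [1, 2, 4] / [3, 5]
  Insert 5 (step 6): P = [1, 3, 5] / [6, 7] / [8];  Q = [1, 2, 4] / [3, 5] / [6]
  Insert 2 (step 7): P = [1, 2, 5] / [3, 7] / [6] / [8];  Q = [1, 2, 4] / [3, 5] / [6] / [7]
  Insert 4 (step 8): P = [1, 2, 4] / [3, 5] / [6, 7] / [8];  Q = [1, 2, 4] / [3, 5] / [6, 8] / [7]
Final shape: (3, 2, 2, 1).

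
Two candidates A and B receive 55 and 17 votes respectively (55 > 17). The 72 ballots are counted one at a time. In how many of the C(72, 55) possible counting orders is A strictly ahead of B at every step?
Strict-lead orderings = 7156451868600776

Total orderings of the 72 votes with 55 for A: C(72, 55) = 13559593014190944. By the Bertrand ballot formula (Cycle Lemma / reflection principle), the number of orderings in which A is strictly ahead of B throughout is (p − q)/(p + q) · C(p + q, p) = (55 − 17)/(55 + 17) · 13559593014190944 = 7156451868600776.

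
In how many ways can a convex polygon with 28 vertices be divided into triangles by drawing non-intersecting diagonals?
C_26 = 18367353072152

These polygon triangulations are counted by the Catalan number C_n = (1/(n + 1)) · C(2n, n). For n = 26: C_26 = (1/27) · C(52, 26) = 495918532948104/27 = 18367353072152.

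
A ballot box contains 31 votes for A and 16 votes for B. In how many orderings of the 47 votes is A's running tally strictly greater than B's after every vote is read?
Strict-lead orderings = 479755088010

Total orderings of the 47 votes with 31 for A: C(47, 31) = 1503232609098. By the Bertrand ballot formula (Cycle Lemma / reflection principle), the number of orderings in which A is strictly ahead of B throughout is (p − q)/(p + q) · C(p + q, p) = (31 − 16)/(31 + 16) · 1503232609098 = 479755088010.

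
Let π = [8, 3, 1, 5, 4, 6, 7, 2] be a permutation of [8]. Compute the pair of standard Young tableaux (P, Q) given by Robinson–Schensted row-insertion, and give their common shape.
P = [1, 2, 6, 7] / [3, 4] / [5] / [8];  Q = [1, 4, 6, 7] / [2, 5] / [3] / [8];  common shape = (4, 2, 1, 1)

Row-insert the values π_1, π_2, … into P one at a time, bumping the leftmost entry strictly greater than the inserted value down to the next row. The recording tableau Q records, in position (i, j), the step at which that cell was added to P.
  Insert 8 (step 1): P = [8];  Q = [1]
  Insert 3 (step 2): P = [3] / [8];  Q = [1] / [2]
  Insert 1 (step 3): P = [1] / [3] / [8];  Q = [1] / [2] / [3]
  Insert 5 (step 4): P = [1, 5] / [3] / [8];  Q = [1, 4] / [2] / [3]
  Insert 4 (step 5): P = [1, 4] / [3, 5] / [8];  Q = [1, 4] / [2, 5] / [3]
  Insert 6 (step 6): P = [1, 4, 6] / [3, 5] / [8];  Q = [1, 4, 6] / [2, 5] / [3]
  Insert 7 (step 7): P = [1, 4, 6, 7] / [3, 5] / [8];  Q = [1, 4, 6, 7] / [2, 5] / [3]
  Insert 2 (step 8): P = [1, 2, 6, 7] / [3, 4] / [5] / [8];  Q = [1, 4, 6, 7] / [2, 5] / [3] / [8]
Final shape: (4, 2, 1, 1).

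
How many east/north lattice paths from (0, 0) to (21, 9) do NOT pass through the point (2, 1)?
Number of paths = 7646925

Total paths from (0, 0) to (21, 9): C(30, 21) = 14307150. Paths through (2, 1): (paths (0, 0) → (2, 1)) × (paths (2, 1) → (21, 9)) = C(3, 2) · C(27, 19) = 3 · 2220075 = 6660225. Avoidance count = 14307150 − 6660225 = 7646925.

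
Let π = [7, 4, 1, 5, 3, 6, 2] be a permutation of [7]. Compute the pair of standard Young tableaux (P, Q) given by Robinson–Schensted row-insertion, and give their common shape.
P = [1, 2, 6] / [3, 5] / [4] / [7];  Q = [1, 4, 6] / [2, 5] / [3] / [7];  common shape = (3, 2, 1, 1)

Row-insert the values π_1, π_2, … into P one at a time, bumping the leftmost entry strictly greater than the inserted value down to the next row. The recording tableau Q records, in position (i, j), the step at which that cell was added to P.
  Insert 7 (step 1): P = [7];  Q = [1]
  Insert 4 (step 2): P = [4] / [7];  Q = [1] / [2]
  Insert 1 (step 3): P = [1] / [4] / [7];  Q = [1] / [2] / [3]
  Insert 5 (step 4): P = [1, 5] / [4] / [7];  Q = [1, 4] / [2] / [3]
  Insert 3 (step 5): P = [1, 3] / [4, 5] / [7];  Q = [1, 4] / [2, 5] / [3]
  Insert 6 (step 6): P = [1, 3, 6] / [4, 5] / [7];  Q = [1, 4, 6] / [2, 5] / [3]
  Insert 2 (step 7): P = [1, 2, 6] / [3, 5] / [4] / [7];  Q = [1, 4, 6] / [2, 5] / [3] / [7]
Final shape: (3, 2, 1, 1).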